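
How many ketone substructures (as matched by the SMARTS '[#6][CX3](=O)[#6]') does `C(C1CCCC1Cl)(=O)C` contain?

[#6][CX3](=O)[#6] is the SMARTS for a ketone: a carbonyl carbon (no H) flanked by two carbons.
Exactly one fragment in the molecule meets all constraints, giving 1 match.

1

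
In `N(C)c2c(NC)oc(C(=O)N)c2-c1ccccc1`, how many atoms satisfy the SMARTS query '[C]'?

Check the 18 heavy atoms by environment: 1× o (aromatic) → no; 10× c (aromatic) → no; 3× C → match; 1× O → no; 3× N → no.
That gives 3 matching atoms.

3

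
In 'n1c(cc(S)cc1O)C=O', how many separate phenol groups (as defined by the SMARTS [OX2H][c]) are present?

[OX2H][c] is the SMARTS for a phenol: a hydroxyl oxygen attached to an aromatic carbon.
Exactly one fragment in the molecule meets all constraints, giving 1 match.

1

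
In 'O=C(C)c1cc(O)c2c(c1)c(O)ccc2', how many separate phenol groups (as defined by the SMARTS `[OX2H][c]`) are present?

[OX2H][c] is the SMARTS for a phenol: a hydroxyl oxygen attached to an aromatic carbon.
The molecule carries 2 separate instances of a hydroxyl group (-OH) meeting every constraint; each maps to a distinct set of atoms, giving 2 matches.

2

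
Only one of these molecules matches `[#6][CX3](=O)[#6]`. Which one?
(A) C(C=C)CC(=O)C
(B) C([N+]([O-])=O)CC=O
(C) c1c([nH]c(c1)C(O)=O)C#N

[#6][CX3](=O)[#6] describes a carbonyl carbon (no H) flanked by two carbons (a ketone).
(A) contains an acetyl/ketone group (-C(=O)CH3), which satisfies every atom and bond constraint.
(B) has an aldehyde (-CHO) but the carbonyl carbon has H1, so it is not flanked by two carbons.
(C) has a carboxylic acid group (-C(=O)OH) but one neighbour of the carbonyl carbon is O, not C.
So the answer is (A).

A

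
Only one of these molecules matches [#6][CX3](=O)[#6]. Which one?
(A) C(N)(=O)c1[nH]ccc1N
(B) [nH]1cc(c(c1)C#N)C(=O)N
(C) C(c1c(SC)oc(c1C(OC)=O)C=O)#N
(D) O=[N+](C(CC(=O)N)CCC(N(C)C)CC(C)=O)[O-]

D

[#6][CX3](=O)[#6] describes a carbonyl carbon (no H) flanked by two carbons (a ketone).
(A) has a primary amide (-C(=O)NH2) but one neighbour of the carbonyl carbon is N, not C.
(B) has a primary amide (-C(=O)NH2) but one neighbour of the carbonyl carbon is N, not C.
(C) has a methyl-ester group (-C(=O)OCH3) but one neighbour of the carbonyl carbon is O, not C.
(D) contains an acetyl/ketone group (-C(=O)CH3), which satisfies every atom and bond constraint.
So the answer is (D).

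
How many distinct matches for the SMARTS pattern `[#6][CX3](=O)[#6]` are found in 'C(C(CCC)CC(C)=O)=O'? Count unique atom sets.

1

[#6][CX3](=O)[#6] is the SMARTS for a ketone: a carbonyl carbon (no H) flanked by two carbons.
Exactly one fragment in the molecule meets all constraints, giving 1 match.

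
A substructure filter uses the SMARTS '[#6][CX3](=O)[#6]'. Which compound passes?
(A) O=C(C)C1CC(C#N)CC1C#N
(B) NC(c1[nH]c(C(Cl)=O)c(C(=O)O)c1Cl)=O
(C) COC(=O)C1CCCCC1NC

A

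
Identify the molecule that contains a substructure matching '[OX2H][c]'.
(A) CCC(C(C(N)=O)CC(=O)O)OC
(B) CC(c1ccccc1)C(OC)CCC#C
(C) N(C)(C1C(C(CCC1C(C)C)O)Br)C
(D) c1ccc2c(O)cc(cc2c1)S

D

[OX2H][c] describes a hydroxyl oxygen attached to an aromatic carbon (a phenol).
(A) has a methoxy ether (-OCH3) but the oxygen has H0, not H1.
(B) has a methoxy ether (-OCH3) but the oxygen has H0, not H1.
(C) has a hydroxyl group (-OH) but the -OH is on an aliphatic carbon, not an aromatic c.
(D) contains a hydroxyl group (-OH), which satisfies every atom and bond constraint.
So the answer is (D).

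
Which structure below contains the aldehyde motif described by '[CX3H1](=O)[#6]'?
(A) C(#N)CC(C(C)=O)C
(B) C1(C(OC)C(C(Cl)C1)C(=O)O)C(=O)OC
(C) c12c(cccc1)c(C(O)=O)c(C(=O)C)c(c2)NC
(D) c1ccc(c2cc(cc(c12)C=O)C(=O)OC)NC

[CX3H1](=O)[#6] describes an sp2 carbon with one H, double-bonded to O and single-bonded to carbon (an aldehyde).
(A) has an acetyl/ketone group (-C(=O)CH3) but the carbonyl carbon has H0 (two carbon neighbours), not H1.
(B) has a methyl-ester group (-C(=O)OCH3) but the carbonyl carbon has H0, not H1.
(C) has an acetyl/ketone group (-C(=O)CH3) but the carbonyl carbon has H0 (two carbon neighbours), not H1.
(D) contains an aldehyde (-CHO), which satisfies every atom and bond constraint.
So the answer is (D).

D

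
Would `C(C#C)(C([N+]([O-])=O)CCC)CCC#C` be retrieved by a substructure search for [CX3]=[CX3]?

No

The pattern [CX3]=[CX3] describes a non-aromatic C=C double bond between two sp2 carbons — an alkene.
The closest candidate here is an ethynyl group (-C#CH), but the C-C bond is a triple bond, not a double bond. No other fragment satisfies the full query, so there is no match.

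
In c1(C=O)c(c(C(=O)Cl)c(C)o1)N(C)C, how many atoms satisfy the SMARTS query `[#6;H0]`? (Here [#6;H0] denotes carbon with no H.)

5

The query [#6;H0] means: any carbon with no attached hydrogen.
Check the 14 heavy atoms by environment: 1× o (aromatic, H0) → no; 4× c (aromatic, H0) → match; 1× C (H0) → match; 2× O (H0) → no; 1× Cl (H0) → no; 3× C (H3) → no; 1× N (H0) → no; 1× C (H1) → no.
Summing the matching environments: 4 + 1 = 5 matching atoms.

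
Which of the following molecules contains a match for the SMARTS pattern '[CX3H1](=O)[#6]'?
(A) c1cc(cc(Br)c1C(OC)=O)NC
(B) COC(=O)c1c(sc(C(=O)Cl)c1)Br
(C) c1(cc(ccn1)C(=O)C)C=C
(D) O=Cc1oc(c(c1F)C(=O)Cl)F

D

[CX3H1](=O)[#6] describes an sp2 carbon with one H, double-bonded to O and single-bonded to carbon (an aldehyde).
(A) has a methyl-ester group (-C(=O)OCH3) but the carbonyl carbon has H0, not H1.
(B) has a methyl-ester group (-C(=O)OCH3) but the carbonyl carbon has H0, not H1.
(C) has an acetyl/ketone group (-C(=O)CH3) but the carbonyl carbon has H0 (two carbon neighbours), not H1.
(D) contains an aldehyde (-CHO), which satisfies every atom and bond constraint.
So the answer is (D).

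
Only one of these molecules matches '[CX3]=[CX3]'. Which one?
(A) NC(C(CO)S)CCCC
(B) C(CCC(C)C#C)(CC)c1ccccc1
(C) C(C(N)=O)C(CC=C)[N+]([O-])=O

[CX3]=[CX3] describes a non-aromatic C=C double bond between two sp2 carbons (an alkene).
(A) has an ethyl group (-CH2CH3) but its C-C bond is a single bond between CX4 carbons, not CX3=CX3.
(B) has an ethynyl group (-C#CH) but the C-C bond is a triple bond, not a double bond.
(C) contains a vinyl group (-CH=CH2), which satisfies every atom and bond constraint.
So the answer is (C).

C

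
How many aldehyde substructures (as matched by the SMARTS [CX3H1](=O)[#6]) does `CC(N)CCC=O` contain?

[CX3H1](=O)[#6] is the SMARTS for an aldehyde: an sp2 carbon with one H, double-bonded to O and single-bonded to carbon.
Exactly one fragment in the molecule meets all constraints, giving 1 match.

1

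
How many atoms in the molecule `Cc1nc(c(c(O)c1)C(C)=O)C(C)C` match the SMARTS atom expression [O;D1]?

2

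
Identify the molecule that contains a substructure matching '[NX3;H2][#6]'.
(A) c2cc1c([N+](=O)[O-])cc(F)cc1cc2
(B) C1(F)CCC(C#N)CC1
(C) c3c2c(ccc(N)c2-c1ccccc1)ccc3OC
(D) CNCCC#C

C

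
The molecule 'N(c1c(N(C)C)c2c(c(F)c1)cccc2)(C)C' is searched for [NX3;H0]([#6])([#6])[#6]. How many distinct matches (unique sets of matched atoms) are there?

2

[NX3;H0]([#6])([#6])[#6] is the SMARTS for a tertiary amine: a trivalent nitrogen with no H, bonded to three carbons.
The molecule carries 2 separate instances of a dimethylamino group (-N(CH3)2) meeting every constraint; each maps to a distinct set of atoms, giving 2 matches.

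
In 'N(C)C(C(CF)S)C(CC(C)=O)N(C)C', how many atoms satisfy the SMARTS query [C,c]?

The query [C,c] means: comma = OR; matches aliphatic or aromatic carbon — same as #6.
Check the 15 heavy atoms by environment: 10× C → match; 1× O → no; 2× N → no; 1× F → no; 1× S → no.
That gives 10 matching atoms.

10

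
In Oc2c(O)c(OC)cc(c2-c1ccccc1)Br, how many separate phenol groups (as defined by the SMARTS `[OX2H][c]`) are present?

2

[OX2H][c] is the SMARTS for a phenol: a hydroxyl oxygen attached to an aromatic carbon.
The molecule carries 2 separate instances of a hydroxyl group (-OH) meeting every constraint; each maps to a distinct set of atoms, giving 2 matches.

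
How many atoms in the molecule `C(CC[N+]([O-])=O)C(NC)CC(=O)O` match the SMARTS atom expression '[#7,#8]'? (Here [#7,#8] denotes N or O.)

The query [#7,#8] means: nitrogen or oxygen (comma = OR).
Check the 13 heavy atoms by environment: 7× C → no; 1× N → match; 3× O → match; 1× N (charge +1) → match; 1× O (charge -1) → match.
Summing the matching environments: 1 + 3 + 1 + 1 = 6 matching atoms.

6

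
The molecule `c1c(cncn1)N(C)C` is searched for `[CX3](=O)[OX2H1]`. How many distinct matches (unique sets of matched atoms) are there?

[CX3](=O)[OX2H1] is the SMARTS for a carboxylic acid: an sp2 carbon double-bonded to O and single-bonded to an -OH oxygen.
No fragment in the molecule satisfies every constraint, giving 0 matches.

0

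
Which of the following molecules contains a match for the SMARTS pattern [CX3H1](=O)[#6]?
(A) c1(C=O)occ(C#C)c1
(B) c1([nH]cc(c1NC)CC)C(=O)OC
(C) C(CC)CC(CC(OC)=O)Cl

A

[CX3H1](=O)[#6] describes an sp2 carbon with one H, double-bonded to O and single-bonded to carbon (an aldehyde).
(A) contains an aldehyde (-CHO), which satisfies every atom and bond constraint.
(B) has a methyl-ester group (-C(=O)OCH3) but the carbonyl carbon has H0, not H1.
(C) has a methyl-ester group (-C(=O)OCH3) but the carbonyl carbon has H0, not H1.
So the answer is (A).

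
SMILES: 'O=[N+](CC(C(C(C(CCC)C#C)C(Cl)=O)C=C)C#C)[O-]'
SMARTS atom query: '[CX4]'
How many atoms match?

The query [CX4] means: C with X4: aliphatic carbon with exactly 4 total connections (bonds + H).
Check the 20 heavy atoms by environment: 8× C (X4) → match; 3× C (X3) → no; 1× N (charge +1, X3) → no; 1× O (charge -1, X1) → no; 2× O (X1) → no; 4× C (X2) → no; 1× Cl (X1) → no.
That gives 8 matching atoms.

8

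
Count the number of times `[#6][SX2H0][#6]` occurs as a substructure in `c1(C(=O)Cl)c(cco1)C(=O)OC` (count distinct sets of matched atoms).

0

[#6][SX2H0][#6] is the SMARTS for a thioether: an aliphatic sulfur bridging two carbons with no H on the sulfur.
No fragment in the molecule satisfies every constraint, giving 0 matches.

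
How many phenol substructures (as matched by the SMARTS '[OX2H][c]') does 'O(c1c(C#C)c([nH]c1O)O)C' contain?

[OX2H][c] is the SMARTS for a phenol: a hydroxyl oxygen attached to an aromatic carbon.
The molecule carries 2 separate instances of a hydroxyl group (-OH) meeting every constraint; each maps to a distinct set of atoms, giving 2 matches.

2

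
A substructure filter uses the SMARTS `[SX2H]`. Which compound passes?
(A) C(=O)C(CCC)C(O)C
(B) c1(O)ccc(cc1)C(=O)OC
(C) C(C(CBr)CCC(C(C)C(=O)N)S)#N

[SX2H] describes an aliphatic sulfur with two connections, one being H (a thiol).
(A) has a hydroxyl group (-OH) but it is an -OH, not an -SH.
(B) has a hydroxyl group (-OH) but it is an -OH, not an -SH.
(C) contains a thiol (-SH), which satisfies every atom and bond constraint.
So the answer is (C).

C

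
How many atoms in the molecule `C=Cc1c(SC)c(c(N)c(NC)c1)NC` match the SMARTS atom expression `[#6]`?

11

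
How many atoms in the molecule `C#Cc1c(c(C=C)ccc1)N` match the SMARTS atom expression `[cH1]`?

3

The query [cH1] means: aromatic carbon bearing exactly one hydrogen.
Check the 11 heavy atoms by environment: 3× c (aromatic, H0) → no; 3× c (aromatic, H1) → match; 1× C (H0) → no; 2× C (H1) → no; 1× N (H2) → no; 1× C (H2) → no.
That gives 3 matching atoms.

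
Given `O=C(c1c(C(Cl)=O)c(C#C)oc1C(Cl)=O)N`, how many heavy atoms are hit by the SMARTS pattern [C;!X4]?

Check the 16 heavy atoms by environment: 1× o (aromatic, X2) → no; 4× c (aromatic, X3) → no; 3× C (X3) → match; 3× O (X1) → no; 1× N (X3) → no; 2× Cl (X1) → no; 2× C (X2) → match.
Summing the matching environments: 3 + 2 = 5 matching atoms.

5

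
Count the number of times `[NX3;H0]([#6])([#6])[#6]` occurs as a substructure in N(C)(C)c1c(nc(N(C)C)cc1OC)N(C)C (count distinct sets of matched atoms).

[NX3;H0]([#6])([#6])[#6] is the SMARTS for a tertiary amine: a trivalent nitrogen with no H, bonded to three carbons.
The molecule carries 3 separate instances of a dimethylamino group (-N(CH3)2) meeting every constraint; each maps to a distinct set of atoms, giving 3 matches.

3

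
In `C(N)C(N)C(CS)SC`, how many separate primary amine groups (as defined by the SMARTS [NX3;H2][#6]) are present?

2

[NX3;H2][#6] is the SMARTS for a primary amine: a trivalent nitrogen with two H attached to carbon.
The molecule carries 2 separate instances of a primary amino group (-NH2) meeting every constraint; each maps to a distinct set of atoms, giving 2 matches.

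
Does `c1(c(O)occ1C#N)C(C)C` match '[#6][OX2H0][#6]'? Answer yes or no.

The pattern [#6][OX2H0][#6] describes an aliphatic oxygen bridging two carbons with no H on the oxygen — an ether.
The closest candidate here is a hydroxyl group (-OH), but the oxygen has H1, not H0 bridging two carbons. No other fragment satisfies the full query, so there is no match.

No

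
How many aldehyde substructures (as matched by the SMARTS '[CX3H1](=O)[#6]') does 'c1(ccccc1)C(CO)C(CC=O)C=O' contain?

2

[CX3H1](=O)[#6] is the SMARTS for an aldehyde: an sp2 carbon with one H, double-bonded to O and single-bonded to carbon.
The molecule carries 2 separate instances of an aldehyde (-CHO) meeting every constraint; each maps to a distinct set of atoms, giving 2 matches.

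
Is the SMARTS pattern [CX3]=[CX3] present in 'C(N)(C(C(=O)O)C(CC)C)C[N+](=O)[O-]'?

The pattern [CX3]=[CX3] describes a non-aromatic C=C double bond between two sp2 carbons — an alkene.
The closest candidate here is an ethyl group (-CH2CH3), but its C-C bond is a single bond between CX4 carbons, not CX3=CX3. No other fragment satisfies the full query, so there is no match.

No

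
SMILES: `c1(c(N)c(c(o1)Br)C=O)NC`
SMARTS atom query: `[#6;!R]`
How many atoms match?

The query [#6;!R] means: carbon not in any ring.
Check the 11 heavy atoms by environment: 1× o (aromatic, in 5-ring) → no; 4× c (aromatic, in 5-ring) → no; 2× N (acyclic) → no; 2× C (acyclic) → match; 1× Br (acyclic) → no; 1× O (acyclic) → no.
That gives 2 matching atoms.

2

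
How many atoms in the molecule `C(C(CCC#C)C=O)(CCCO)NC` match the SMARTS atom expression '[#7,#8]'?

The query [#7,#8] means: nitrogen or oxygen (comma = OR).
Check the 14 heavy atoms by environment: 11× C → no; 2× O → match; 1× N → match.
Summing the matching environments: 2 + 1 = 3 matching atoms.

3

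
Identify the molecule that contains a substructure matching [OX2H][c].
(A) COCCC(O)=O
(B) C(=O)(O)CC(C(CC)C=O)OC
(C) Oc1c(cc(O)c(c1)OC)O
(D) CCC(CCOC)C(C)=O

C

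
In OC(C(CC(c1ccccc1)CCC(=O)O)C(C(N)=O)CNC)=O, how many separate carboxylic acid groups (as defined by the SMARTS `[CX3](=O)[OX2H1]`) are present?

[CX3](=O)[OX2H1] is the SMARTS for a carboxylic acid: an sp2 carbon double-bonded to O and single-bonded to an -OH oxygen.
The molecule carries 2 separate instances of a carboxylic acid group (-C(=O)OH) meeting every constraint; each maps to a distinct set of atoms, giving 2 matches.

2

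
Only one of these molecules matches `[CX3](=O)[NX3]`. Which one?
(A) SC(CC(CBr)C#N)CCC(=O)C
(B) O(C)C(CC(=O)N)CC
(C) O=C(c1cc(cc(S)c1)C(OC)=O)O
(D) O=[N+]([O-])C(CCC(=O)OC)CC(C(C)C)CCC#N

B

[CX3](=O)[NX3] describes a carbonyl carbon bonded to a trivalent nitrogen (an amide).
(A) has a nitrile (-C#N) but the nitrile N is NX1 (triple-bonded), not NX3.
(B) contains a primary amide (-C(=O)NH2), which satisfies every atom and bond constraint.
(C) has a methyl-ester group (-C(=O)OCH3) but the carbonyl is bonded to O, not to an NX3 nitrogen.
(D) has a methyl-ester group (-C(=O)OCH3) but the carbonyl is bonded to O, not to an NX3 nitrogen.
So the answer is (B).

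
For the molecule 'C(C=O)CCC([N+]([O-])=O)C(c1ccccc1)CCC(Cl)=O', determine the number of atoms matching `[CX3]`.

2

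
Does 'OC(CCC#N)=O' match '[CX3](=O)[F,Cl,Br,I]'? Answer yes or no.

The pattern [CX3](=O)[F,Cl,Br,I] describes a carbonyl carbon bonded to a halogen — an acyl halide.
The closest candidate here is a carboxylic acid group (-C(=O)OH), but the carbonyl is bonded to -OH, not to a halogen. No other fragment satisfies the full query, so there is no match.

No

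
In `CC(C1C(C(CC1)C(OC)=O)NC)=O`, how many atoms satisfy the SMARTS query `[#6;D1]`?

3

The query [#6;D1] means: carbon bonded to exactly one heavy atom.
Check the 14 heavy atoms by environment: 2× C (D2) → no; 5× C (D3) → no; 2× O (D1) → no; 1× O (D2) → no; 3× C (D1) → match; 1× N (D2) → no.
That gives 3 matching atoms.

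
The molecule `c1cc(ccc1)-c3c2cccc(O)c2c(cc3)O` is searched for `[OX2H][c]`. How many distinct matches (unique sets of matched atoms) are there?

2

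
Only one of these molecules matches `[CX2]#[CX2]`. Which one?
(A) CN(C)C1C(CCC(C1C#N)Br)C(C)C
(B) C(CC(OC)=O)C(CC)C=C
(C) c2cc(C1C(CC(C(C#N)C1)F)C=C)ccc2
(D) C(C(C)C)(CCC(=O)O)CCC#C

D

[CX2]#[CX2] describes a carbon-carbon triple bond (an alkyne).
(A) has a nitrile (-C#N) but the triple bond is C#N, not C#C.
(B) has a vinyl group (-CH=CH2) but the C=C is a double bond; both carbons are CX3, not CX2.
(C) has a nitrile (-C#N) but the triple bond is C#N, not C#C.
(D) contains an ethynyl group (-C#CH), which satisfies every atom and bond constraint.
So the answer is (D).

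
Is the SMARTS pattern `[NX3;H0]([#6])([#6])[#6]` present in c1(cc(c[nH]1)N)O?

No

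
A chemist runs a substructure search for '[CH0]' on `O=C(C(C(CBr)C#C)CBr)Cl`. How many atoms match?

The query [CH0] means: aliphatic carbon with no attached hydrogen.
Check the 11 heavy atoms by environment: 2× C (H2) → no; 3× C (H1) → no; 2× Br (H0) → no; 2× C (H0) → match; 1× O (H0) → no; 1× Cl (H0) → no.
That gives 2 matching atoms.

2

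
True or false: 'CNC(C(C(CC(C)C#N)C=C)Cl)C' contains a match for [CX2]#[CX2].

False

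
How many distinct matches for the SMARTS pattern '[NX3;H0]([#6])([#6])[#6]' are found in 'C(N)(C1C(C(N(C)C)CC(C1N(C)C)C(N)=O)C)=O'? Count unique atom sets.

2

[NX3;H0]([#6])([#6])[#6] is the SMARTS for a tertiary amine: a trivalent nitrogen with no H, bonded to three carbons.
The molecule carries 2 separate instances of a dimethylamino group (-N(CH3)2) meeting every constraint; each maps to a distinct set of atoms, giving 2 matches.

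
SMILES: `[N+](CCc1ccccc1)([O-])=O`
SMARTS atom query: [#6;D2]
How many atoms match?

7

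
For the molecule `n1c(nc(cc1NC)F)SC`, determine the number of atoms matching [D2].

5

The query [D2] means: atom with exactly two heavy-atom neighbours.
Check the 11 heavy atoms by environment: 2× n (aromatic, D2) → match; 3× c (aromatic, D3) → no; 1× c (aromatic, D2) → match; 1× N (D2) → match; 2× C (D1) → no; 1× S (D2) → match; 1× F (D1) → no.
Summing the matching environments: 2 + 1 + 1 + 1 = 5 matching atoms.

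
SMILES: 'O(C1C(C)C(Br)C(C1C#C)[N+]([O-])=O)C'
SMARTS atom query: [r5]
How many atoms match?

5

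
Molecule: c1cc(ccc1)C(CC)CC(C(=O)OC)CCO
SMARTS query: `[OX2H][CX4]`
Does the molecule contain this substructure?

The pattern [OX2H][CX4] describes a hydroxyl oxygen bound to an sp3 (X4) carbon — an aliphatic alcohol.
The molecule carries a hydroxyl group (-OH), whose atoms satisfy every constraint of the query, so the pattern matches.

Yes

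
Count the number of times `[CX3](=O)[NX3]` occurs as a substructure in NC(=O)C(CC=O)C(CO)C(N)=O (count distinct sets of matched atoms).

2

[CX3](=O)[NX3] is the SMARTS for an amide: a carbonyl carbon bonded to a trivalent nitrogen.
The molecule carries 2 separate instances of a primary amide (-C(=O)NH2) meeting every constraint; each maps to a distinct set of atoms, giving 2 matches.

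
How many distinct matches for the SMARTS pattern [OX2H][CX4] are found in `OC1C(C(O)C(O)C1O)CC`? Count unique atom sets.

4

[OX2H][CX4] is the SMARTS for an aliphatic alcohol: a hydroxyl oxygen bound to an sp3 (X4) carbon.
The molecule carries 4 separate instances of a hydroxyl group (-OH) meeting every constraint; each maps to a distinct set of atoms, giving 4 matches.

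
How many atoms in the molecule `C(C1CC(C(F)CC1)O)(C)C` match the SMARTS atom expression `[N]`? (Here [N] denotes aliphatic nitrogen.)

0

The query [N] means: uppercase N matches aliphatic (non-aromatic) nitrogen only.
Check the 11 heavy atoms by environment: 9× C → no; 1× O → no; 1× F → no.
No environment satisfies the query, so 0 matching atoms.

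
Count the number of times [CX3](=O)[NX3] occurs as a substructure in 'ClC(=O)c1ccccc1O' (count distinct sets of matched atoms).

0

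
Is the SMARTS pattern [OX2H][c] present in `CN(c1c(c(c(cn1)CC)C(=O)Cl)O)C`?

Yes

The pattern [OX2H][c] describes a hydroxyl oxygen attached to an aromatic carbon — a phenol.
The molecule carries a hydroxyl group (-OH), whose atoms satisfy every constraint of the query, so the pattern matches.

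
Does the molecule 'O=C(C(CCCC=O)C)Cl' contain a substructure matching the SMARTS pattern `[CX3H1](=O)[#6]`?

Yes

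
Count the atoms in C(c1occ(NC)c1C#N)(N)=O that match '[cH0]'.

3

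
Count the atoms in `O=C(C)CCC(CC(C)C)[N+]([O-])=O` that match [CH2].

3

The query [CH2] means: aliphatic carbon with exactly two hydrogens.
Check the 13 heavy atoms by environment: 3× C (H2) → match; 2× C (H1) → no; 3× C (H3) → no; 1× N (charge +1, H0) → no; 1× O (charge -1, H0) → no; 2× O (H0) → no; 1× C (H0) → no.
That gives 3 matching atoms.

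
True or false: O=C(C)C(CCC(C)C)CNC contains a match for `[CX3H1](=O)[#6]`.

The pattern [CX3H1](=O)[#6] describes an sp2 carbon with one H, double-bonded to O and single-bonded to carbon — an aldehyde.
The closest candidate here is an acetyl/ketone group (-C(=O)CH3), but the carbonyl carbon has H0 (two carbon neighbours), not H1. No other fragment satisfies the full query, so there is no match.

False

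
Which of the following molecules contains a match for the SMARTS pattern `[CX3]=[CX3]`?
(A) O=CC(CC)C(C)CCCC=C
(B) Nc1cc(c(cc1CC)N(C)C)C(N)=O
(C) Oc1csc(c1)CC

A

[CX3]=[CX3] describes a non-aromatic C=C double bond between two sp2 carbons (an alkene).
(A) contains a vinyl group (-CH=CH2), which satisfies every atom and bond constraint.
(B) has an ethyl group (-CH2CH3) but its C-C bond is a single bond between CX4 carbons, not CX3=CX3.
(C) has an ethyl group (-CH2CH3) but its C-C bond is a single bond between CX4 carbons, not CX3=CX3.
So the answer is (A).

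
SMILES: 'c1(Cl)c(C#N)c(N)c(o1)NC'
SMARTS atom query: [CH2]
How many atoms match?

0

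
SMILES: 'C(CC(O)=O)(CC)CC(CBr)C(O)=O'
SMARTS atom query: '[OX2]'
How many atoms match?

The query [OX2] means: aliphatic oxygen with two total connections — ether, hydroxyl, or ester single-bond O.
Check the 14 heavy atoms by environment: 7× C (X4) → no; 2× C (X3) → no; 2× O (X1) → no; 2× O (X2) → match; 1× Br (X1) → no.
That gives 2 matching atoms.

2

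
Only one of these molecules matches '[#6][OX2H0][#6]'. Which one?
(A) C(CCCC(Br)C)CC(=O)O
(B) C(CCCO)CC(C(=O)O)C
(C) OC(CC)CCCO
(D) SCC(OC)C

[#6][OX2H0][#6] describes an aliphatic oxygen bridging two carbons with no H on the oxygen (an ether).
(A) has a carboxylic acid group (-C(=O)OH) but the -OH oxygen has H1; the =O is OX1, not OX2.
(B) has a carboxylic acid group (-C(=O)OH) but the -OH oxygen has H1; the =O is OX1, not OX2.
(C) has a hydroxyl group (-OH) but the oxygen has H1, not H0 bridging two carbons.
(D) contains a methoxy ether (-OCH3), which satisfies every atom and bond constraint.
So the answer is (D).

D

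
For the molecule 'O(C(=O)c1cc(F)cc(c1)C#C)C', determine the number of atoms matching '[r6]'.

6

Check the 13 heavy atoms by environment: 6× c (aromatic, in 6-ring) → match; 1× F (acyclic) → no; 4× C (acyclic) → no; 2× O (acyclic) → no.
That gives 6 matching atoms.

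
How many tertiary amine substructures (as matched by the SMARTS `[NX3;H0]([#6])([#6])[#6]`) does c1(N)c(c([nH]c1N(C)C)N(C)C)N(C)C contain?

3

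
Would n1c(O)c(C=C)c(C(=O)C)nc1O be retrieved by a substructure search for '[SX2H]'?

No

The pattern [SX2H] describes an aliphatic sulfur with two connections, one being H — a thiol.
The closest candidate here is a hydroxyl group (-OH), but it is an -OH, not an -SH. No other fragment satisfies the full query, so there is no match.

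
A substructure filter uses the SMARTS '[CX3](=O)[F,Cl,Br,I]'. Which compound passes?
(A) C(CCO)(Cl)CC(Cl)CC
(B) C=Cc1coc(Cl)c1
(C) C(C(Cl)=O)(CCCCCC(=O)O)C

C

[CX3](=O)[F,Cl,Br,I] describes a carbonyl carbon bonded to a halogen (an acyl halide).
(A) has a chloro substituent but the Cl is not on a carbonyl carbon.
(B) has a chloro substituent but the Cl is not on a carbonyl carbon.
(C) contains an acyl chloride (-C(=O)Cl), which satisfies every atom and bond constraint.
So the answer is (C).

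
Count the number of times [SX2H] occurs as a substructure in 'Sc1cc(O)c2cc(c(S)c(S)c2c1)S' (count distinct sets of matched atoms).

[SX2H] is the SMARTS for a thiol: an aliphatic sulfur with two connections, one being H.
The molecule carries 4 separate instances of a thiol (-SH) meeting every constraint; each maps to a distinct set of atoms, giving 4 matches.

4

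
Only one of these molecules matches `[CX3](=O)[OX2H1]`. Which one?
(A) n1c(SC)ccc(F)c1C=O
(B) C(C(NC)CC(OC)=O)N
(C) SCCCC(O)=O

C

[CX3](=O)[OX2H1] describes an sp2 carbon double-bonded to O and single-bonded to an -OH oxygen (a carboxylic acid).
(A) has an aldehyde (-CHO) but there is no singly-bonded oxygen on the carbonyl carbon.
(B) has a methyl-ester group (-C(=O)OCH3) but the singly-bonded O has no H (OX2H0, not OX2H1).
(C) contains a carboxylic acid group (-C(=O)OH), which satisfies every atom and bond constraint.
So the answer is (C).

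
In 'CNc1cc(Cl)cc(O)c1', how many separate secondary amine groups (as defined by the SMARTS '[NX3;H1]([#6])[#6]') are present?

1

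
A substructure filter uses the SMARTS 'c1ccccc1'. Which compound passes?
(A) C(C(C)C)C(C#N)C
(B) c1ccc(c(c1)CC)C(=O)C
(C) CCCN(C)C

B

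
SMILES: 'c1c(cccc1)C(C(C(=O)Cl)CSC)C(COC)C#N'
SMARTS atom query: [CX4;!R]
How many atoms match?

7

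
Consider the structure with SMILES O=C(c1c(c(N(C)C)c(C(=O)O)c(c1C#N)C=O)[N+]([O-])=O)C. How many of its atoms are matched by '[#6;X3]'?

9

Check the 22 heavy atoms by environment: 6× c (aromatic, X3) → match; 1× N (X3) → no; 3× C (X4) → no; 1× C (X2) → no; 1× N (X1) → no; 3× C (X3) → match; 4× O (X1) → no; 1× O (X2) → no; 1× N (charge +1, X3) → no; 1× O (charge -1, X1) → no.
Summing the matching environments: 6 + 3 = 9 matching atoms.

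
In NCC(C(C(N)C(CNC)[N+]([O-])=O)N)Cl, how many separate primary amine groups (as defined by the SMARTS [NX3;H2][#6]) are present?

3

[NX3;H2][#6] is the SMARTS for a primary amine: a trivalent nitrogen with two H attached to carbon.
The molecule carries 3 separate instances of a primary amino group (-NH2) meeting every constraint; each maps to a distinct set of atoms, giving 3 matches.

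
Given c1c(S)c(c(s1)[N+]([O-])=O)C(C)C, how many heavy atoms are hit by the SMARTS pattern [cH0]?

3

The query [cH0] means: aromatic carbon with no attached hydrogen (substituted or ring-fusion).
Check the 12 heavy atoms by environment: 1× s (aromatic, H0) → no; 3× c (aromatic, H0) → match; 1× c (aromatic, H1) → no; 1× S (H1) → no; 1× C (H1) → no; 2× C (H3) → no; 1× N (charge +1, H0) → no; 1× O (charge -1, H0) → no; 1× O (H0) → no.
That gives 3 matching atoms.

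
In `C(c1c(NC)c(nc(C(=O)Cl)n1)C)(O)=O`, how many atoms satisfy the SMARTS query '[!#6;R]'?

2

Check the 15 heavy atoms by environment: 2× n (aromatic, in 6-ring) → match; 4× c (aromatic, in 6-ring) → no; 4× C (acyclic) → no; 3× O (acyclic) → no; 1× N (acyclic) → no; 1× Cl (acyclic) → no.
That gives 2 matching atoms.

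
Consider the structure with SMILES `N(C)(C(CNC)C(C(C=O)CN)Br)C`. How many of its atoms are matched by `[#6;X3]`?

The query [#6;X3] means: any carbon (aromatic or not) with three total connections.
Check the 14 heavy atoms by environment: 8× C (X4) → no; 3× N (X3) → no; 1× C (X3) → match; 1× O (X1) → no; 1× Br (X1) → no.
That gives 1 matching atom.

1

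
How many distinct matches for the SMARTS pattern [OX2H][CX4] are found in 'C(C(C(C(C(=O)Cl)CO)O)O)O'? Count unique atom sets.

[OX2H][CX4] is the SMARTS for an aliphatic alcohol: a hydroxyl oxygen bound to an sp3 (X4) carbon.
The molecule carries 4 separate instances of a hydroxyl group (-OH) meeting every constraint; each maps to a distinct set of atoms, giving 4 matches.

4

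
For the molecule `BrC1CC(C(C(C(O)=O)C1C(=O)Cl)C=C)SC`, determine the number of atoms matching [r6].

The query [r6] means: r6 matches atoms in a six-membered ring.
Check the 17 heavy atoms by environment: 6× C (in 6-ring) → match; 5× C (acyclic) → no; 3× O (acyclic) → no; 1× Cl (acyclic) → no; 1× Br (acyclic) → no; 1× S (acyclic) → no.
That gives 6 matching atoms.

6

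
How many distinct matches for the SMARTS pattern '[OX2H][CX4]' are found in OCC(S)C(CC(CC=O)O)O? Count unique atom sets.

3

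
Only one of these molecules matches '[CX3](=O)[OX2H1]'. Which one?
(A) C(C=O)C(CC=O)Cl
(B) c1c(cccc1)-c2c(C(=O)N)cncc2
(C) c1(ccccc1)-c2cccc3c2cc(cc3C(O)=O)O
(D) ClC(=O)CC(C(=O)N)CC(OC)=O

[CX3](=O)[OX2H1] describes an sp2 carbon double-bonded to O and single-bonded to an -OH oxygen (a carboxylic acid).
(A) has an aldehyde (-CHO) but there is no singly-bonded oxygen on the carbonyl carbon.
(B) has a primary amide (-C(=O)NH2) but the carbonyl is bonded to N, not to an -OH oxygen.
(C) contains a carboxylic acid group (-C(=O)OH), which satisfies every atom and bond constraint.
(D) has an acyl chloride (-C(=O)Cl) but the carbonyl is bonded to Cl, not to an -OH oxygen.
So the answer is (C).

C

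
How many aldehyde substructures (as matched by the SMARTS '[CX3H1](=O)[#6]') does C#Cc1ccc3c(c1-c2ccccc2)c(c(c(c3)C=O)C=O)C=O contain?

[CX3H1](=O)[#6] is the SMARTS for an aldehyde: an sp2 carbon with one H, double-bonded to O and single-bonded to carbon.
The molecule carries 3 separate instances of an aldehyde (-CHO) meeting every constraint; each maps to a distinct set of atoms, giving 3 matches.

3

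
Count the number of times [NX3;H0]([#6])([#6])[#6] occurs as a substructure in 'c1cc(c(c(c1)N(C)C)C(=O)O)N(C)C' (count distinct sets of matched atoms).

[NX3;H0]([#6])([#6])[#6] is the SMARTS for a tertiary amine: a trivalent nitrogen with no H, bonded to three carbons.
The molecule carries 2 separate instances of a dimethylamino group (-N(CH3)2) meeting every constraint; each maps to a distinct set of atoms, giving 2 matches.

2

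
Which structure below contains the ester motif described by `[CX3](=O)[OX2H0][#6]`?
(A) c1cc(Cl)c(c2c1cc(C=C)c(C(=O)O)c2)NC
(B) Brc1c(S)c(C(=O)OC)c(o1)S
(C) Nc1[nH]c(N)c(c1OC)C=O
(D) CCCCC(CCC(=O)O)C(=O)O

B

[CX3](=O)[OX2H0][#6] describes a carbonyl carbon bonded to an oxygen that is itself bonded to carbon (no H on that O) (an ester).
(A) has a carboxylic acid group (-C(=O)OH) but the singly-bonded O carries H (OX2H1, not H0).
(B) contains a methyl-ester group (-C(=O)OCH3), which satisfies every atom and bond constraint.
(C) has a methoxy ether (-OCH3) but the ether oxygen is not adjacent to a C=O carbon.
(D) has a carboxylic acid group (-C(=O)OH) but the singly-bonded O carries H (OX2H1, not H0).
So the answer is (B).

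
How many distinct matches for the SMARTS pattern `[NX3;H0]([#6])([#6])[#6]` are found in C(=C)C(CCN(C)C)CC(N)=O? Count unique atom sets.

1

[NX3;H0]([#6])([#6])[#6] is the SMARTS for a tertiary amine: a trivalent nitrogen with no H, bonded to three carbons.
Exactly one fragment in the molecule meets all constraints, giving 1 match.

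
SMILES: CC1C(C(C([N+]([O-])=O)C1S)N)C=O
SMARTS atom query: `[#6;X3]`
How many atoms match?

1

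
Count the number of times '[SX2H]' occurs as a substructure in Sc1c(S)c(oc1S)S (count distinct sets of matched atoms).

4

[SX2H] is the SMARTS for a thiol: an aliphatic sulfur with two connections, one being H.
The molecule carries 4 separate instances of a thiol (-SH) meeting every constraint; each maps to a distinct set of atoms, giving 4 matches.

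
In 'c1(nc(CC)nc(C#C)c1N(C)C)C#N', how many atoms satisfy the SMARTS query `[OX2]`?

The query [OX2] means: aliphatic oxygen with two total connections — ether, hydroxyl, or ester single-bond O.
Check the 15 heavy atoms by environment: 2× n (aromatic, X2) → no; 4× c (aromatic, X3) → no; 4× C (X4) → no; 3× C (X2) → no; 1× N (X1) → no; 1× N (X3) → no.
No environment satisfies the query, so 0 matching atoms.

0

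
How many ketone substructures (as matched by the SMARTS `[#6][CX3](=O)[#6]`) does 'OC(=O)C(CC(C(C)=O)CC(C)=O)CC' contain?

[#6][CX3](=O)[#6] is the SMARTS for a ketone: a carbonyl carbon (no H) flanked by two carbons.
The molecule carries 2 separate instances of an acetyl/ketone group (-C(=O)CH3) meeting every constraint; each maps to a distinct set of atoms, giving 2 matches.

2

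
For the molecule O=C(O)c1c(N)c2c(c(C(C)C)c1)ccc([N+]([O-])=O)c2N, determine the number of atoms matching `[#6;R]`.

10

Check the 21 heavy atoms by environment: 10× c (aromatic, in 6-ring) → match; 1× N (charge +1, acyclic) → no; 1× O (charge -1, acyclic) → no; 3× O (acyclic) → no; 4× C (acyclic) → no; 2× N (acyclic) → no.
That gives 10 matching atoms.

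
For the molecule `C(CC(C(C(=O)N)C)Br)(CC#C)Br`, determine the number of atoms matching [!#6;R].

The query [!#6;R] means: non-carbon atom that is part of a ring.
Check the 13 heavy atoms by environment: 9× C (acyclic) → no; 2× Br (acyclic) → no; 1× O (acyclic) → no; 1× N (acyclic) → no.
No environment satisfies the query, so 0 matching atoms.

0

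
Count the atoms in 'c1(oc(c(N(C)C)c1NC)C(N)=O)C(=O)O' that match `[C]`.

The query [C] means: uppercase C matches aliphatic (non-aromatic) carbon only.
Check the 16 heavy atoms by environment: 1× o (aromatic) → no; 4× c (aromatic) → no; 3× N → no; 5× C → match; 3× O → no.
That gives 5 matching atoms.

5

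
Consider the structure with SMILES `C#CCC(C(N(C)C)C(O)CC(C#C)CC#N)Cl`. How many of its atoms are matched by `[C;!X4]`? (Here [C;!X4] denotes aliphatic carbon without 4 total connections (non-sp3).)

The query [C;!X4] means: aliphatic carbon that does not have four total connections.
Check the 18 heavy atoms by environment: 9× C (X4) → no; 5× C (X2) → match; 1× Cl (X1) → no; 1× N (X3) → no; 1× O (X2) → no; 1× N (X1) → no.
That gives 5 matching atoms.

5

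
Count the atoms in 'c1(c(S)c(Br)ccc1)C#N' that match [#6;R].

6

Check the 10 heavy atoms by environment: 6× c (aromatic, in 6-ring) → match; 1× Br (acyclic) → no; 1× C (acyclic) → no; 1× N (acyclic) → no; 1× S (acyclic) → no.
That gives 6 matching atoms.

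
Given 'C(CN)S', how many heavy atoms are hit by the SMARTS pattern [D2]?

2

The query [D2] means: atom with exactly two heavy-atom neighbours.
Check the 4 heavy atoms by environment: 2× C (D2) → match; 1× S (D1) → no; 1× N (D1) → no.
That gives 2 matching atoms.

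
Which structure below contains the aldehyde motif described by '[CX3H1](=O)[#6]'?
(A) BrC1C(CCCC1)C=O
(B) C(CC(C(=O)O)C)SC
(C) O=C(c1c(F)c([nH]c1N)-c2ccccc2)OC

A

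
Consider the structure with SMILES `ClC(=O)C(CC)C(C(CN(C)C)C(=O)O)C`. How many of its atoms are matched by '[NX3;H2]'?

0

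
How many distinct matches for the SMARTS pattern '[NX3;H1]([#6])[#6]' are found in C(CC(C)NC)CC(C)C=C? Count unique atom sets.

[NX3;H1]([#6])[#6] is the SMARTS for a secondary amine: a trivalent nitrogen with one H, bonded to two carbons.
Exactly one fragment in the molecule meets all constraints, giving 1 match.

1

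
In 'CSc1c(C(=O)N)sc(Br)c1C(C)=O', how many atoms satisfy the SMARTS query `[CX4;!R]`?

2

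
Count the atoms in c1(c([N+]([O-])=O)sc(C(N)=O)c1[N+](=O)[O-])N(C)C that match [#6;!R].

3

Check the 17 heavy atoms by environment: 1× s (aromatic, in 5-ring) → no; 4× c (aromatic, in 5-ring) → no; 2× N (acyclic) → no; 3× C (acyclic) → match; 2× N (charge +1, acyclic) → no; 2× O (charge -1, acyclic) → no; 3× O (acyclic) → no.
That gives 3 matching atoms.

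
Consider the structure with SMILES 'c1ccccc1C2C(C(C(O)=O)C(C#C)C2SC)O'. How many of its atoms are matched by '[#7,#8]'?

Check the 19 heavy atoms by environment: 9× C → no; 3× O → match; 6× c (aromatic) → no; 1× S → no.
That gives 3 matching atoms.

3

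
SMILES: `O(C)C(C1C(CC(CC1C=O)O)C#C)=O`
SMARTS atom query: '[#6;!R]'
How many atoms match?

5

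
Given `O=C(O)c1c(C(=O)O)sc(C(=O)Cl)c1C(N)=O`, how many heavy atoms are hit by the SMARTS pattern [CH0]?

4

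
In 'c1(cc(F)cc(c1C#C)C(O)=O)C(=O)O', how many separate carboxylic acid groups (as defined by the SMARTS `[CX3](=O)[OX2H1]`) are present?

2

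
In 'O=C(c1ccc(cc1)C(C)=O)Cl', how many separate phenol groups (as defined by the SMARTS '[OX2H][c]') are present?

0

[OX2H][c] is the SMARTS for a phenol: a hydroxyl oxygen attached to an aromatic carbon.
No fragment in the molecule satisfies every constraint, giving 0 matches.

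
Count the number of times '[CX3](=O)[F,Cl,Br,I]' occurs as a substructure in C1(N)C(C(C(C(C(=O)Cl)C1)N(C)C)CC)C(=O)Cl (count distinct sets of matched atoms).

2

[CX3](=O)[F,Cl,Br,I] is the SMARTS for an acyl halide: a carbonyl carbon bonded to a halogen.
The molecule carries 2 separate instances of an acyl chloride (-C(=O)Cl) meeting every constraint; each maps to a distinct set of atoms, giving 2 matches.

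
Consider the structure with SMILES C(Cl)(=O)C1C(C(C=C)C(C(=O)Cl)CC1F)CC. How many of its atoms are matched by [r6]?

6

The query [r6] means: r6 matches atoms in a six-membered ring.
Check the 17 heavy atoms by environment: 6× C (in 6-ring) → match; 6× C (acyclic) → no; 1× F (acyclic) → no; 2× O (acyclic) → no; 2× Cl (acyclic) → no.
That gives 6 matching atoms.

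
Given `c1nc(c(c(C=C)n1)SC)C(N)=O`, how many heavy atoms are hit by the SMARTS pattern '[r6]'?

6

Check the 13 heavy atoms by environment: 2× n (aromatic, in 6-ring) → match; 4× c (aromatic, in 6-ring) → match; 4× C (acyclic) → no; 1× O (acyclic) → no; 1× N (acyclic) → no; 1× S (acyclic) → no.
Summing the matching environments: 2 + 4 = 6 matching atoms.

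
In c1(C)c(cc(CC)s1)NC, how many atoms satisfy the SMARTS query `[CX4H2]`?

1

The query [CX4H2] means: sp3 carbon (X4) with exactly two hydrogens.
Check the 10 heavy atoms by environment: 1× s (aromatic, H0, X2) → no; 3× c (aromatic, H0, X3) → no; 1× c (aromatic, H1, X3) → no; 1× C (H2, X4) → match; 3× C (H3, X4) → no; 1× N (H1, X3) → no.
That gives 1 matching atom.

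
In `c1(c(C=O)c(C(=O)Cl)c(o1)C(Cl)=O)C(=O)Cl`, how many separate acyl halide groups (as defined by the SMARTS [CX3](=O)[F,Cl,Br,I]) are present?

[CX3](=O)[F,Cl,Br,I] is the SMARTS for an acyl halide: a carbonyl carbon bonded to a halogen.
The molecule carries 3 separate instances of an acyl chloride (-C(=O)Cl) meeting every constraint; each maps to a distinct set of atoms, giving 3 matches.

3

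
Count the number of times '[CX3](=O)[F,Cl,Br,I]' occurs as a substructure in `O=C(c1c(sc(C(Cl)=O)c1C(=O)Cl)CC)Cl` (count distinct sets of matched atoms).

3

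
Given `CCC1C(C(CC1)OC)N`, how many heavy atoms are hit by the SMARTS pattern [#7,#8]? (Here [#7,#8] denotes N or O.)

The query [#7,#8] means: nitrogen or oxygen (comma = OR).
Check the 10 heavy atoms by environment: 8× C → no; 1× N → match; 1× O → match.
Summing the matching environments: 1 + 1 = 2 matching atoms.

2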